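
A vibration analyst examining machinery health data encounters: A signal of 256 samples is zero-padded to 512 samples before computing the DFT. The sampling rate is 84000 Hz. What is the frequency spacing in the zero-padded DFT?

Original DFT: N = 256, resolution = f_s/N = 84000/256 = 2625/8 Hz
Zero-padded DFT: N = 512, resolution = f_s/N = 84000/512 = 2625/16 Hz
Zero-padding interpolates the spectrum (finer frequency grid)
but does NOT improve the true spectral resolution (ability to resolve close frequencies).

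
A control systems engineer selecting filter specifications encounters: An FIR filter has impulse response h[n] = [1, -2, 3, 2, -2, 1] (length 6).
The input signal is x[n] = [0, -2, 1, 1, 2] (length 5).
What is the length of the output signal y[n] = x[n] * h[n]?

For linear convolution, the output length is:
len(y) = len(x) + len(h) - 1 = 5 + 6 - 1 = 10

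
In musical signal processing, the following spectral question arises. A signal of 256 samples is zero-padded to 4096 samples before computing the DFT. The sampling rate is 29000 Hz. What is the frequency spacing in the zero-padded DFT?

Original DFT: N = 256, resolution = f_s/N = 29000/256 = 3625/32 Hz
Zero-padded DFT: N = 4096, resolution = f_s/N = 29000/4096 = 3625/512 Hz
Zero-padding interpolates the spectrum (finer frequency grid)
but does NOT improve the true spectral resolution (ability to resolve close frequencies).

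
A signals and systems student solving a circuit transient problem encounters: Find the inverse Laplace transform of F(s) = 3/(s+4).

Standard pair: k/(s+a) <-> k*e^(-at)*u(t)
With k=3, a=4: f(t) = 3*e^(-4t)*u(t)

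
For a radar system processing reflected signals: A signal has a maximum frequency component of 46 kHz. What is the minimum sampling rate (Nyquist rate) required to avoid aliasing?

By the Nyquist-Shannon sampling theorem,
the minimum sampling rate (Nyquist rate) must be at least 2 * f_max.
Nyquist rate = 2 * 46 kHz = 92 kHz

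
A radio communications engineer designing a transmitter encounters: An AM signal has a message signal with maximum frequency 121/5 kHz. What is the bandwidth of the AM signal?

In AM (double-sideband), the bandwidth is twice the message frequency.
BW = 2 * f_m = 2 * 121/5 kHz = 242/5 kHz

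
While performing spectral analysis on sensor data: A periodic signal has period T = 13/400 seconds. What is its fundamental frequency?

The fundamental frequency is the reciprocal of the period.
f = 1/T = 1/(13/400) = 400/13 Hz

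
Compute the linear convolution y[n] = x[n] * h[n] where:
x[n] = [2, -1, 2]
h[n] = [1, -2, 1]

y[n] = sum_k x[k]*h[n-k]. Output length = len(x) + len(h) - 1 = 3 + 3 - 1 = 5.
y[0] = 2*1 = 2
y[1] = -1*1 + 2*-2 = -5
y[2] = 2*1 + -1*-2 + 2*1 = 6
y[3] = 2*-2 + -1*1 = -5
y[4] = 2*1 = 2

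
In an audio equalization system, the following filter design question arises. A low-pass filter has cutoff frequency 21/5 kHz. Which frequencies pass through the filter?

A low-pass filter passes all frequencies below the cutoff frequency 21/5 kHz and attenuates higher frequencies.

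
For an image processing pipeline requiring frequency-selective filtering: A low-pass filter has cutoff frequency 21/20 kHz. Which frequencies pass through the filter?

A low-pass filter passes all frequencies below the cutoff frequency 21/20 kHz and attenuates higher frequencies.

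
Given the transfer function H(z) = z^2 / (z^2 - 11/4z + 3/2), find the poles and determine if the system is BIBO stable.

Poles are roots of the denominator: z^2 - 11/4z + 3/2 = 0.
Quadratic formula: z = [-(-11/4) +/- sqrt((-11/4)^2 - 4*(3/2))] / 2
Discriminant = 121/16 - 6 = 25/16; sqrt = 5/4.
z = (11/4 +/- 5/4) / 2 => z = 2 or z = 3/4.
|p1| = 2, |p2| = 3/4.
For BIBO stability, all poles must lie inside the unit circle (|p| < 1).
System is UNSTABLE since at least one |p| >= 1.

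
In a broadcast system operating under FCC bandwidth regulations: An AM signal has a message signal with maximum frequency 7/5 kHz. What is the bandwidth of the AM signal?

In AM (double-sideband), the bandwidth is twice the message frequency.
BW = 2 * f_m = 2 * 7/5 kHz = 14/5 kHz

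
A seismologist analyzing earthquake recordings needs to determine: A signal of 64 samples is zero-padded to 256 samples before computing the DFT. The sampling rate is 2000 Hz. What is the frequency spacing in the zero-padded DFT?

Original DFT: N = 64, resolution = f_s/N = 2000/64 = 125/4 Hz
Zero-padded DFT: N = 256, resolution = f_s/N = 2000/256 = 125/16 Hz
Zero-padding interpolates the spectrum (finer frequency grid)
but does NOT improve the true spectral resolution (ability to resolve close frequencies).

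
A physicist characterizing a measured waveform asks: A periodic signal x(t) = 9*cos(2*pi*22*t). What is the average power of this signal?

Average power of A*cos(wt) is A^2/2.
P = 9^2 / 2 = 81/2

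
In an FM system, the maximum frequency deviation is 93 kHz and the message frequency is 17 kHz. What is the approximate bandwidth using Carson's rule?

Carson's rule: BW = 2*(delta_f + f_m)
= 2*(93 + 17) kHz = 220 kHz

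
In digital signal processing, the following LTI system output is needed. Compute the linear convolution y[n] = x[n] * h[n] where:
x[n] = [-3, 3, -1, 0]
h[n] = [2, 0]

y[n] = sum_k x[k]*h[n-k]. Output length = len(x) + len(h) - 1 = 4 + 2 - 1 = 5.
y[0] = -3*2 = -6
y[1] = 3*2 + -3*0 = 6
y[2] = -1*2 + 3*0 = -2
y[3] = 0*2 + -1*0 = 0
y[4] = 0*0 = 0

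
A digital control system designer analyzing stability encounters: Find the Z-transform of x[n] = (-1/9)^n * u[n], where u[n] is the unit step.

The Z-transform of a^n * u[n] is z/(z-a) for |z| > |a|.
Here a = -1/9, so X(z) = z/(z - (-1/9)) = 9z/(9z + 1)
ROC: |z| > 1/9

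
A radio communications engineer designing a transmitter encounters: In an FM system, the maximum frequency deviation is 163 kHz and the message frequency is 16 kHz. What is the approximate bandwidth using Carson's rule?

Carson's rule: BW = 2*(delta_f + f_m)
= 2*(163 + 16) kHz = 358 kHz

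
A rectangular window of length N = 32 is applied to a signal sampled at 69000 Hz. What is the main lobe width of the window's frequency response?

For a rectangular window of length N,
the main lobe width in frequency is 2*f_s/N.
= 2*69000/32 = 8625/2 Hz
This determines the minimum frequency separation for resolving two sinusoids.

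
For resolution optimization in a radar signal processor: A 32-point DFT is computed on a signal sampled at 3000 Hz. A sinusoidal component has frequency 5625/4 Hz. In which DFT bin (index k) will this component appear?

DFT frequency resolution = f_s/N = 3000/32 = 375/4 Hz
Bin index k = f_signal / resolution = 5625/4 / 375/4 = 15
The signal frequency 5625/4 Hz falls in DFT bin k = 15.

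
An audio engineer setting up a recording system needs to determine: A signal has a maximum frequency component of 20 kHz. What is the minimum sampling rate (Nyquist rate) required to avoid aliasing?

By the Nyquist-Shannon sampling theorem,
the minimum sampling rate (Nyquist rate) must be at least 2 * f_max.
Nyquist rate = 2 * 20 kHz = 40 kHz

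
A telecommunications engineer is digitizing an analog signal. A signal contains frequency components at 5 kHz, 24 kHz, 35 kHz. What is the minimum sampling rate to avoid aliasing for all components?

The highest frequency component is f_max = 35 kHz.
Nyquist rate = 2 * f_max = 2 * 35 kHz = 70 kHz.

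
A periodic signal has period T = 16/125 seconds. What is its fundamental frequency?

The fundamental frequency is the reciprocal of the period.
f = 1/T = 1/(16/125) = 125/16 Hz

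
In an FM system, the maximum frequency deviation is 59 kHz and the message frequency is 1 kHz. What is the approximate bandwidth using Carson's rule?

Carson's rule: BW = 2*(delta_f + f_m)
= 2*(59 + 1) kHz = 120 kHz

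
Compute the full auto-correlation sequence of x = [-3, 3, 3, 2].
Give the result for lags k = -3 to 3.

r_xx[k] = sum_m x[m]*x[m+k], indexed from 0, for k = -3 to 3:
  r_xx[-3] = x[3]*x[0] = -6
  r_xx[-2] = x[2]*x[0] + x[3]*x[1] = -3
  r_xx[-1] = x[1]*x[0] + x[2]*x[1] + x[3]*x[2] = 6
  r_xx[0] = x[0]*x[0] + x[1]*x[1] + x[2]*x[2] + x[3]*x[3] = 31
  r_xx[1] = x[0]*x[1] + x[1]*x[2] + x[2]*x[3] = 6
  r_xx[2] = x[0]*x[2] + x[1]*x[3] = -3
  r_xx[3] = x[0]*x[3] = -6
r_xx = [-6, -3, 6, 31, 6, -3, -6]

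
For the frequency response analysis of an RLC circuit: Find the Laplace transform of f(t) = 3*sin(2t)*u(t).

Standard pair: sin(wt)*u(t) <-> w/(s^2+w^2)
With w = 2: L{3*sin(2t)*u(t)} = 6/(s^2+4)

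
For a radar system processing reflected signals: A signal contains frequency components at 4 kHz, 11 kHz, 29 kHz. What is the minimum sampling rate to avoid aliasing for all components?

The highest frequency component is f_max = 29 kHz.
Nyquist rate = 2 * f_max = 2 * 29 kHz = 58 kHz.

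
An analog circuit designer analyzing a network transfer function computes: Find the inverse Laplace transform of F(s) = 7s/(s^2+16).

Standard pair: s/(s^2+w^2) <-> cos(wt)*u(t)
With k=7, w=4: f(t) = 7*cos(4t)*u(t)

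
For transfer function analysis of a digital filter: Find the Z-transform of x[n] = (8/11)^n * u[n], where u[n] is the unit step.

The Z-transform of a^n * u[n] is z/(z-a) for |z| > |a|.
Here a = 8/11, so X(z) = z/(z - (8/11)) = 11z/(11z - 8)
ROC: |z| > 8/11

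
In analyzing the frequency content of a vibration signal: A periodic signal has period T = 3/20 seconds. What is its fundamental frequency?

The fundamental frequency is the reciprocal of the period.
f = 1/T = 1/(3/20) = 20/3 Hz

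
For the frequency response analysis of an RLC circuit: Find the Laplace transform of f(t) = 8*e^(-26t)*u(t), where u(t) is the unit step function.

Standard Laplace transform pair:
e^(-at)*u(t) <-> 1/(s+a)
With a = 26: L{8*e^(-26t)*u(t)} = 8/(s+26), ROC: Re(s) > -26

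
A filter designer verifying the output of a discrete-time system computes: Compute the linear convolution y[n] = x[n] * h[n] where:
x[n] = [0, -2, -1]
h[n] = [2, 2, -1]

y[n] = sum_k x[k]*h[n-k]. Output length = len(x) + len(h) - 1 = 3 + 3 - 1 = 5.
y[0] = 0*2 = 0
y[1] = -2*2 + 0*2 = -4
y[2] = -1*2 + -2*2 + 0*-1 = -6
y[3] = -1*2 + -2*-1 = 0
y[4] = -1*-1 = 1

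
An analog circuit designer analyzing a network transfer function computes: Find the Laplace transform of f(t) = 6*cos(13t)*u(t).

Standard pair: cos(wt)*u(t) <-> s/(s^2+w^2)
With w = 13: L{6*cos(13t)*u(t)} = 6s/(s^2+169)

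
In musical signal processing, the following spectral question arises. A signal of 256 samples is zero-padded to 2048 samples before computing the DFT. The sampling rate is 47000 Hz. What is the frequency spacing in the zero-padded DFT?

Original DFT: N = 256, resolution = f_s/N = 47000/256 = 5875/32 Hz
Zero-padded DFT: N = 2048, resolution = f_s/N = 47000/2048 = 5875/256 Hz
Zero-padding interpolates the spectrum (finer frequency grid)
but does NOT improve the true spectral resolution (ability to resolve close frequencies).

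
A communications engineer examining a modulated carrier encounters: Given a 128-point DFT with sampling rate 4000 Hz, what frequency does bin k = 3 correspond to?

The frequency of DFT bin k is: f_k = k * f_s / N
f_3 = 3 * 4000 / 128 = 375/4 Hz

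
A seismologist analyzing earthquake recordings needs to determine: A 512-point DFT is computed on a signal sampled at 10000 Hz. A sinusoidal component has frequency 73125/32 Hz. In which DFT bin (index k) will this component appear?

DFT frequency resolution = f_s/N = 10000/512 = 625/32 Hz
Bin index k = f_signal / resolution = 73125/32 / 625/32 = 117
The signal frequency 73125/32 Hz falls in DFT bin k = 117.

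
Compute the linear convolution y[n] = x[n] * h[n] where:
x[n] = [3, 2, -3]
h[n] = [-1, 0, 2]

y[n] = sum_k x[k]*h[n-k]. Output length = len(x) + len(h) - 1 = 3 + 3 - 1 = 5.
y[0] = 3*-1 = -3
y[1] = 2*-1 + 3*0 = -2
y[2] = -3*-1 + 2*0 + 3*2 = 9
y[3] = -3*0 + 2*2 = 4
y[4] = -3*2 = -6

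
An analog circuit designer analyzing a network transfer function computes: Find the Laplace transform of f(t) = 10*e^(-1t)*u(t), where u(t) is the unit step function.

Standard Laplace transform pair:
e^(-at)*u(t) <-> 1/(s+a)
With a = 1: L{10*e^(-1t)*u(t)} = 10/(s+1), ROC: Re(s) > -1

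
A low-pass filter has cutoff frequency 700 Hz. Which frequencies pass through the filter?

A low-pass filter passes all frequencies below the cutoff frequency 700 Hz and attenuates higher frequencies.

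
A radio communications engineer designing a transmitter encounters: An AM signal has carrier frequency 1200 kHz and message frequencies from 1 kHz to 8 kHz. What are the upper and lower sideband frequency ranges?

Upper sideband (USB) = fc + [fm_low, fm_high] = 1200 + [1, 8] = [1201, 1208] kHz
Lower sideband (LSB) = fc - [fm_high, fm_low] = 1200 - [8, 1] = [1192, 1199] kHz
Total occupied spectrum: 1192 kHz to 1208 kHz (plus carrier at 1200 kHz)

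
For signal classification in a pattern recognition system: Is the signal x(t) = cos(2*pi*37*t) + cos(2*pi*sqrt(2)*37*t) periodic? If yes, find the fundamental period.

f1 = 37 Hz, f2 = 37*sqrt(2) Hz
Ratio f2/f1 = sqrt(2), which is irrational.
Since the frequency ratio is irrational, no common period exists.
The signal is not periodic.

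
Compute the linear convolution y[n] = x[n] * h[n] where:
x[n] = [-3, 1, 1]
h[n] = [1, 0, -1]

y[n] = sum_k x[k]*h[n-k]. Output length = len(x) + len(h) - 1 = 3 + 3 - 1 = 5.
y[0] = -3*1 = -3
y[1] = 1*1 + -3*0 = 1
y[2] = 1*1 + 1*0 + -3*-1 = 4
y[3] = 1*0 + 1*-1 = -1
y[4] = 1*-1 = -1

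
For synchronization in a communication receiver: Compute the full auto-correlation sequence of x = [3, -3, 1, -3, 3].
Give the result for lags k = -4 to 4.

r_xx[k] = sum_m x[m]*x[m+k], indexed from 0, for k = -4 to 4:
  r_xx[-4] = x[4]*x[0] = 9
  r_xx[-3] = x[3]*x[0] + x[4]*x[1] = -18
  r_xx[-2] = x[2]*x[0] + x[3]*x[1] + x[4]*x[2] = 15
  r_xx[-1] = x[1]*x[0] + x[2]*x[1] + x[3]*x[2] + x[4]*x[3] = -24
  r_xx[0] = x[0]*x[0] + x[1]*x[1] + x[2]*x[2] + x[3]*x[3] + x[4]*x[4] = 37
  r_xx[1] = x[0]*x[1] + x[1]*x[2] + x[2]*x[3] + x[3]*x[4] = -24
  r_xx[2] = x[0]*x[2] + x[1]*x[3] + x[2]*x[4] = 15
  r_xx[3] = x[0]*x[3] + x[1]*x[4] = -18
  r_xx[4] = x[0]*x[4] = 9
r_xx = [9, -18, 15, -24, 37, -24, 15, -18, 9]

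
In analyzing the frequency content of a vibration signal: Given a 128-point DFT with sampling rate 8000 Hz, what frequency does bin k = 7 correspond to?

The frequency of DFT bin k is: f_k = k * f_s / N
f_7 = 7 * 8000 / 128 = 875/2 Hz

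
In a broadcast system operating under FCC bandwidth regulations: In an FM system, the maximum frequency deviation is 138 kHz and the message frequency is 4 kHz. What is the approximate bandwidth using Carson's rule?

Carson's rule: BW = 2*(delta_f + f_m)
= 2*(138 + 4) kHz = 284 kHz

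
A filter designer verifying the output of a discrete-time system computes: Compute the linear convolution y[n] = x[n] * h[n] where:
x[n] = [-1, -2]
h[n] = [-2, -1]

y[n] = sum_k x[k]*h[n-k]. Output length = len(x) + len(h) - 1 = 2 + 2 - 1 = 3.
y[0] = -1*-2 = 2
y[1] = -2*-2 + -1*-1 = 5
y[2] = -2*-1 = 2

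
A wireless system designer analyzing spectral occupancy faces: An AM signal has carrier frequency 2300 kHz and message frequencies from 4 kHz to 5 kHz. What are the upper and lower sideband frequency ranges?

Upper sideband (USB) = fc + [fm_low, fm_high] = 2300 + [4, 5] = [2304, 2305] kHz
Lower sideband (LSB) = fc - [fm_high, fm_low] = 2300 - [5, 4] = [2295, 2296] kHz
Total occupied spectrum: 2295 kHz to 2305 kHz (plus carrier at 2300 kHz)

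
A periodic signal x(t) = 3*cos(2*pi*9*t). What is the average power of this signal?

Average power of A*cos(wt) is A^2/2.
P = 3^2 / 2 = 9/2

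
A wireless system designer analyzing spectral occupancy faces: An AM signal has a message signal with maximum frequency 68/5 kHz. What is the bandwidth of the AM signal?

In AM (double-sideband), the bandwidth is twice the message frequency.
BW = 2 * f_m = 2 * 68/5 kHz = 136/5 kHz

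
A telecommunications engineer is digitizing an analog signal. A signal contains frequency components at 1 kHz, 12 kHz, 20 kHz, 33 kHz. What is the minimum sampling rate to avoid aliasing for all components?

The highest frequency component is f_max = 33 kHz.
Nyquist rate = 2 * f_max = 2 * 33 kHz = 66 kHz.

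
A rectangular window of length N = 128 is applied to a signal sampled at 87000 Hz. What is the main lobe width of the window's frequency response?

For a rectangular window of length N,
the main lobe width in frequency is 2*f_s/N.
= 2*87000/128 = 10875/8 Hz
This determines the minimum frequency separation for resolving two sinusoids.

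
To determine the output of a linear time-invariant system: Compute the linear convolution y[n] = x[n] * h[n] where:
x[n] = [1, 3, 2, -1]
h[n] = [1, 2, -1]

y[n] = sum_k x[k]*h[n-k]. Output length = len(x) + len(h) - 1 = 4 + 3 - 1 = 6.
y[0] = 1*1 = 1
y[1] = 3*1 + 1*2 = 5
y[2] = 2*1 + 3*2 + 1*-1 = 7
y[3] = -1*1 + 2*2 + 3*-1 = 0
y[4] = -1*2 + 2*-1 = -4
y[5] = -1*-1 = 1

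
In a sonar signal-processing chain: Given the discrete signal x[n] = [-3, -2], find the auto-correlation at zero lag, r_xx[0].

The auto-correlation at zero lag r_xx[0] equals the signal energy.
r_xx[0] = sum of x[n]^2 = (-3)^2 + (-2)^2
= 9 + 4 = 13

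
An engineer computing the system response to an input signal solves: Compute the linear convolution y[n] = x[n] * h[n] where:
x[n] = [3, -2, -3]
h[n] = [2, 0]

y[n] = sum_k x[k]*h[n-k]. Output length = len(x) + len(h) - 1 = 3 + 2 - 1 = 4.
y[0] = 3*2 = 6
y[1] = -2*2 + 3*0 = -4
y[2] = -3*2 + -2*0 = -6
y[3] = -3*0 = 0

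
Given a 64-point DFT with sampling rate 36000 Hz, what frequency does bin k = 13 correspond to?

The frequency of DFT bin k is: f_k = k * f_s / N
f_13 = 13 * 36000 / 64 = 14625/2 Hz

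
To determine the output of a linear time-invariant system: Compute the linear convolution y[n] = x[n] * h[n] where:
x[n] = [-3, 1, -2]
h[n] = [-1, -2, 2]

y[n] = sum_k x[k]*h[n-k]. Output length = len(x) + len(h) - 1 = 3 + 3 - 1 = 5.
y[0] = -3*-1 = 3
y[1] = 1*-1 + -3*-2 = 5
y[2] = -2*-1 + 1*-2 + -3*2 = -6
y[3] = -2*-2 + 1*2 = 6
y[4] = -2*2 = -4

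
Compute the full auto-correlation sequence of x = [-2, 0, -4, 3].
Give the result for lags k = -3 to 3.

r_xx[k] = sum_m x[m]*x[m+k], indexed from 0, for k = -3 to 3:
  r_xx[-3] = x[3]*x[0] = -6
  r_xx[-2] = x[2]*x[0] + x[3]*x[1] = 8
  r_xx[-1] = x[1]*x[0] + x[2]*x[1] + x[3]*x[2] = -12
  r_xx[0] = x[0]*x[0] + x[1]*x[1] + x[2]*x[2] + x[3]*x[3] = 29
  r_xx[1] = x[0]*x[1] + x[1]*x[2] + x[2]*x[3] = -12
  r_xx[2] = x[0]*x[2] + x[1]*x[3] = 8
  r_xx[3] = x[0]*x[3] = -6
r_xx = [-6, 8, -12, 29, -12, 8, -6]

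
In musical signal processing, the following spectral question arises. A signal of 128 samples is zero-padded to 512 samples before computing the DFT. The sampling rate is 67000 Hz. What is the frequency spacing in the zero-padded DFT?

Original DFT: N = 128, resolution = f_s/N = 67000/128 = 8375/16 Hz
Zero-padded DFT: N = 512, resolution = f_s/N = 67000/512 = 8375/64 Hz
Zero-padding interpolates the spectrum (finer frequency grid)
but does NOT improve the true spectral resolution (ability to resolve close frequencies).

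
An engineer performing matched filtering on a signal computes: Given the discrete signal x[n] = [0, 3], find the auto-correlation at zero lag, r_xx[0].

The auto-correlation at zero lag r_xx[0] equals the signal energy.
r_xx[0] = sum of x[n]^2 = 0^2 + 3^2
= 0 + 9 = 9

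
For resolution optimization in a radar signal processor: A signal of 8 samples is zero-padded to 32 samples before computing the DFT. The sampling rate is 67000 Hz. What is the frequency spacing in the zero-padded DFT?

Original DFT: N = 8, resolution = f_s/N = 67000/8 = 8375 Hz
Zero-padded DFT: N = 32, resolution = f_s/N = 67000/32 = 8375/4 Hz
Zero-padding interpolates the spectrum (finer frequency grid)
but does NOT improve the true spectral resolution (ability to resolve close frequencies).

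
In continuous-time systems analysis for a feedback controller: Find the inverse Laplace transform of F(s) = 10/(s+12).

Standard pair: k/(s+a) <-> k*e^(-at)*u(t)
With k=10, a=12: f(t) = 10*e^(-12t)*u(t)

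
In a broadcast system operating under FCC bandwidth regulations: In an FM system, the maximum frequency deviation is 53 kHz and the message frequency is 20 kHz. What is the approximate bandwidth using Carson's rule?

Carson's rule: BW = 2*(delta_f + f_m)
= 2*(53 + 20) kHz = 146 kHz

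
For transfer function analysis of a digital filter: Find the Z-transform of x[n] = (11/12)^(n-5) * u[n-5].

Time-shifting property: if X(z) = Z{x[n]}, then Z{x[n-d]} = z^(-d) * X(z)
X(z) = z/(z - 11/12) for x[n] = (11/12)^n * u[n]
Z{x[n-5]} = z^(-5) * z/(z - 11/12) = z^(-4)/(z - 11/12)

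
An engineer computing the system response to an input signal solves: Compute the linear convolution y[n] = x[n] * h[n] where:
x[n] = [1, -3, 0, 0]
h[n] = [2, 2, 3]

y[n] = sum_k x[k]*h[n-k]. Output length = len(x) + len(h) - 1 = 4 + 3 - 1 = 6.
y[0] = 1*2 = 2
y[1] = -3*2 + 1*2 = -4
y[2] = 0*2 + -3*2 + 1*3 = -3
y[3] = 0*2 + 0*2 + -3*3 = -9
y[4] = 0*2 + 0*3 = 0
y[5] = 0*3 = 0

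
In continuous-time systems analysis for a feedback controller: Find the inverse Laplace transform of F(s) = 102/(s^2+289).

Standard pair: w/(s^2+w^2) <-> sin(wt)*u(t)
Recognize w^2 = 289, so w = 17; numerator 102 = 6*17.
f(t) = 6*sin(17t)*u(t)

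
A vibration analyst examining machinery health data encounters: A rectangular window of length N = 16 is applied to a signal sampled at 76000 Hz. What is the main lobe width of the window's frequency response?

For a rectangular window of length N,
the main lobe width in frequency is 2*f_s/N.
= 2*76000/16 = 9500 Hz
This determines the minimum frequency separation for resolving two sinusoids.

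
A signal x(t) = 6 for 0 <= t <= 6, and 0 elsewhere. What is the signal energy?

Energy = integral of |x(t)|^2 dt over the signal duration
= 6^2 * 6 = 36 * 6 = 216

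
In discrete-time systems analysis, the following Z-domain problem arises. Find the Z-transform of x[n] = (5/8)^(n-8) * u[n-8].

Time-shifting property: if X(z) = Z{x[n]}, then Z{x[n-d]} = z^(-d) * X(z)
X(z) = z/(z - 5/8) for x[n] = (5/8)^n * u[n]
Z{x[n-8]} = z^(-8) * z/(z - 5/8) = z^(-7)/(z - 5/8)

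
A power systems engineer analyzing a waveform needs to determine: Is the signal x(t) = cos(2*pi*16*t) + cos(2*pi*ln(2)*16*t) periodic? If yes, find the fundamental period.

f1 = 16 Hz, f2 = 16*ln(2) Hz
Ratio f2/f1 = ln(2), which is irrational.
Since the frequency ratio is irrational, no common period exists.
The signal is not periodic.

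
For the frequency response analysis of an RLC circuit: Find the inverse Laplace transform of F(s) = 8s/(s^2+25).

Standard pair: s/(s^2+w^2) <-> cos(wt)*u(t)
With k=8, w=5: f(t) = 8*cos(5t)*u(t)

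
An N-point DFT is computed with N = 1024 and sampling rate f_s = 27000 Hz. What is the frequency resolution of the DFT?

DFT frequency resolution = f_s / N
= 27000 / 1024 = 3375/128 Hz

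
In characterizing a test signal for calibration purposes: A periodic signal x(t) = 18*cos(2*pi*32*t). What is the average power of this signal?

Average power of A*cos(wt) is A^2/2.
P = 18^2 / 2 = 324/2 = 162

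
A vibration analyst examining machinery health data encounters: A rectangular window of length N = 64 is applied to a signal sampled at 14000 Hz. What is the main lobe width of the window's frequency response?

For a rectangular window of length N,
the main lobe width in frequency is 2*f_s/N.
= 2*14000/64 = 875/2 Hz
This determines the minimum frequency separation for resolving two sinusoids.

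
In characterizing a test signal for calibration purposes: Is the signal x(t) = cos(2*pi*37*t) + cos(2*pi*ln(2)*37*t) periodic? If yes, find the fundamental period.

f1 = 37 Hz, f2 = 37*ln(2) Hz
Ratio f2/f1 = ln(2), which is irrational.
Since the frequency ratio is irrational, no common period exists.
The signal is not periodic.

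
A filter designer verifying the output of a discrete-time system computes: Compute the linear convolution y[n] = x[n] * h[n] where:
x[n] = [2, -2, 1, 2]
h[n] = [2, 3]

y[n] = sum_k x[k]*h[n-k]. Output length = len(x) + len(h) - 1 = 4 + 2 - 1 = 5.
y[0] = 2*2 = 4
y[1] = -2*2 + 2*3 = 2
y[2] = 1*2 + -2*3 = -4
y[3] = 2*2 + 1*3 = 7
y[4] = 2*3 = 6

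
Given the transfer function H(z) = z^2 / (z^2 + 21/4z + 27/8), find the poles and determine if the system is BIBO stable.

Poles are roots of the denominator: z^2 + 21/4z + 27/8 = 0.
Quadratic formula: z = [-(21/4) +/- sqrt((21/4)^2 - 4*(27/8))] / 2
Discriminant = 441/16 - 27/2 = 225/16; sqrt = 15/4.
z = (-21/4 +/- 15/4) / 2 => z = -3/4 or z = -9/2.
|p1| = 9/2, |p2| = 3/4.
For BIBO stability, all poles must lie inside the unit circle (|p| < 1).
System is UNSTABLE since at least one |p| >= 1.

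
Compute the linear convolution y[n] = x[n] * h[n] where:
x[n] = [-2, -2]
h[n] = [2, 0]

y[n] = sum_k x[k]*h[n-k]. Output length = len(x) + len(h) - 1 = 2 + 2 - 1 = 3.
y[0] = -2*2 = -4
y[1] = -2*2 + -2*0 = -4
y[2] = -2*0 = 0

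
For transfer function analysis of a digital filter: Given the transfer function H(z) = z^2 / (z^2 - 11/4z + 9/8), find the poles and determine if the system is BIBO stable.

Poles are roots of the denominator: z^2 - 11/4z + 9/8 = 0.
Quadratic formula: z = [-(-11/4) +/- sqrt((-11/4)^2 - 4*(9/8))] / 2
Discriminant = 121/16 - 9/2 = 49/16; sqrt = 7/4.
z = (11/4 +/- 7/4) / 2 => z = 9/4 or z = 1/2.
|p1| = 9/4, |p2| = 1/2.
For BIBO stability, all poles must lie inside the unit circle (|p| < 1).
System is UNSTABLE since at least one |p| >= 1.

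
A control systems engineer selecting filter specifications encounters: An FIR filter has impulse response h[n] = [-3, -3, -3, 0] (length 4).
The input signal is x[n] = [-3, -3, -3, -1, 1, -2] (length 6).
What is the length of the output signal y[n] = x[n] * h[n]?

For linear convolution, the output length is:
len(y) = len(x) + len(h) - 1 = 6 + 4 - 1 = 9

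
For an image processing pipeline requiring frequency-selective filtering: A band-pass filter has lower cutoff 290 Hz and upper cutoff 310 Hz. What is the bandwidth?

Bandwidth = f_high - f_low
= 310 Hz - 290 Hz = 20 Hz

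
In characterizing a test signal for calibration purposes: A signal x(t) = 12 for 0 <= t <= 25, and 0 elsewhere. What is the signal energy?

Energy = integral of |x(t)|^2 dt over the signal duration
= 12^2 * 25 = 144 * 25 = 3600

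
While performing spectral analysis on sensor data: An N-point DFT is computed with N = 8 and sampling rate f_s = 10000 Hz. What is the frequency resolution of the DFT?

DFT frequency resolution = f_s / N
= 10000 / 8 = 1250 Hz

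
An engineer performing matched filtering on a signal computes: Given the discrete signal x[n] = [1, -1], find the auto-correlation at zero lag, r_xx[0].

The auto-correlation at zero lag r_xx[0] equals the signal energy.
r_xx[0] = sum of x[n]^2 = 1^2 + (-1)^2
= 1 + 1 = 2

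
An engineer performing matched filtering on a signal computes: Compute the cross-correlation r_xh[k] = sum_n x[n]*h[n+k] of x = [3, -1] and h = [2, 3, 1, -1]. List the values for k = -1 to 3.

Both sequences indexed from 0 and zero outside their support.
Lags with overlap: k = -1 to 3.
  r_xh[-1] = x[1]*h[0] = -2
  r_xh[0] = x[0]*h[0] + x[1]*h[1] = 3
  r_xh[1] = x[0]*h[1] + x[1]*h[2] = 8
  r_xh[2] = x[0]*h[2] + x[1]*h[3] = 4
  r_xh[3] = x[0]*h[3] = -3
r_xh = [-2, 3, 8, 4, -3] (for k = -1, ..., 3)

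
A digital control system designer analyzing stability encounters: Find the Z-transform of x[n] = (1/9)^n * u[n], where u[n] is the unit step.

The Z-transform of a^n * u[n] is z/(z-a) for |z| > |a|.
Here a = 1/9, so X(z) = z/(z - (1/9)) = 9z/(9z - 1)
ROC: |z| > 1/9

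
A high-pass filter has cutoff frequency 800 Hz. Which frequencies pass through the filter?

A high-pass filter passes all frequencies above the cutoff frequency 800 Hz and attenuates lower frequencies.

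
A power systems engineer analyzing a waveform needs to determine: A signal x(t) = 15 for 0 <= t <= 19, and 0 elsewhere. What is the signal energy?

Energy = integral of |x(t)|^2 dt over the signal duration
= 15^2 * 19 = 225 * 19 = 4275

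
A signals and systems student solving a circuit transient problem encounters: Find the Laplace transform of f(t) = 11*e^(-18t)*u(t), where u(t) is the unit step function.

Standard Laplace transform pair:
e^(-at)*u(t) <-> 1/(s+a)
With a = 18: L{11*e^(-18t)*u(t)} = 11/(s+18), ROC: Re(s) > -18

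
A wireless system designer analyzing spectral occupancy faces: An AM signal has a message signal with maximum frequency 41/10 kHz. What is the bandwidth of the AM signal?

In AM (double-sideband), the bandwidth is twice the message frequency.
BW = 2 * f_m = 2 * 41/10 kHz = 41/5 kHz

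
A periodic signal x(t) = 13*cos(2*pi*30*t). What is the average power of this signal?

Average power of A*cos(wt) is A^2/2.
P = 13^2 / 2 = 169/2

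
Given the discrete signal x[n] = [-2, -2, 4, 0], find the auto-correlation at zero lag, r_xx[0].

The auto-correlation at zero lag r_xx[0] equals the signal energy.
r_xx[0] = sum of x[n]^2 = (-2)^2 + (-2)^2 + 4^2 + 0^2
= 4 + 4 + 16 + 0 = 24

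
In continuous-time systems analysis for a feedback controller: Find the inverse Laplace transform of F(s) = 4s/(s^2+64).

Standard pair: s/(s^2+w^2) <-> cos(wt)*u(t)
With k=4, w=8: f(t) = 4*cos(8t)*u(t)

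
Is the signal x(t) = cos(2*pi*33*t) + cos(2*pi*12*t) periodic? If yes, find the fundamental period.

f1 = 33 Hz, f2 = 12 Hz
Period T1 = 1/33, T2 = 1/12
Ratio T1/T2 = 12/33, which is rational.
The signal is periodic with fundamental period T = 1/GCD(33,12) = 1/3 s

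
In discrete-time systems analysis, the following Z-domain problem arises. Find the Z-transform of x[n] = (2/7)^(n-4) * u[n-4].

Time-shifting property: if X(z) = Z{x[n]}, then Z{x[n-d]} = z^(-d) * X(z)
X(z) = z/(z - 2/7) for x[n] = (2/7)^n * u[n]
Z{x[n-4]} = z^(-4) * z/(z - 2/7) = z^(-3)/(z - 2/7)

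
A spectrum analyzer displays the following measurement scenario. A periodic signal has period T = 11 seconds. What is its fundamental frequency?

The fundamental frequency is the reciprocal of the period.
f = 1/T = 1/(11) = 1/11 Hz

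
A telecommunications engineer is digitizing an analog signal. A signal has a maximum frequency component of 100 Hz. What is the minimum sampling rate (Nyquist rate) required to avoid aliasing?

By the Nyquist-Shannon sampling theorem,
the minimum sampling rate (Nyquist rate) must be at least 2 * f_max.
Nyquist rate = 2 * 100 Hz = 200 Hz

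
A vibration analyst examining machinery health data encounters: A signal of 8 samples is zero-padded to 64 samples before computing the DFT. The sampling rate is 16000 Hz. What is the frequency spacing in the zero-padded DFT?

Original DFT: N = 8, resolution = f_s/N = 16000/8 = 2000 Hz
Zero-padded DFT: N = 64, resolution = f_s/N = 16000/64 = 250 Hz
Zero-padding interpolates the spectrum (finer frequency grid)
but does NOT improve the true spectral resolution (ability to resolve close frequencies).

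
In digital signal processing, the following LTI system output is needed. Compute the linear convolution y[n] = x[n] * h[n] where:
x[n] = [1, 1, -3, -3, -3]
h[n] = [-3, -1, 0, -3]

y[n] = sum_k x[k]*h[n-k]. Output length = len(x) + len(h) - 1 = 5 + 4 - 1 = 8.
y[0] = 1*-3 = -3
y[1] = 1*-3 + 1*-1 = -4
y[2] = -3*-3 + 1*-1 + 1*0 = 8
y[3] = -3*-3 + -3*-1 + 1*0 + 1*-3 = 9
y[4] = -3*-3 + -3*-1 + -3*0 + 1*-3 = 9
y[5] = -3*-1 + -3*0 + -3*-3 = 12
y[6] = -3*0 + -3*-3 = 9
y[7] = -3*-3 = 9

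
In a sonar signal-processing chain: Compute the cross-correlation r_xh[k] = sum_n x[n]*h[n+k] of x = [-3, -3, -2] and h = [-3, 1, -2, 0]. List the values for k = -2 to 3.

Both sequences indexed from 0 and zero outside their support.
Lags with overlap: k = -2 to 3.
  r_xh[-2] = x[2]*h[0] = 6
  r_xh[-1] = x[1]*h[0] + x[2]*h[1] = 7
  r_xh[0] = x[0]*h[0] + x[1]*h[1] + x[2]*h[2] = 10
  r_xh[1] = x[0]*h[1] + x[1]*h[2] + x[2]*h[3] = 3
  r_xh[2] = x[0]*h[2] + x[1]*h[3] = 6
  r_xh[3] = x[0]*h[3] = 0
r_xh = [6, 7, 10, 3, 6, 0] (for k = -2, ..., 3)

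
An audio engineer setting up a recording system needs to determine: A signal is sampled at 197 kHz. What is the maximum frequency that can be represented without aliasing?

The maximum frequency that can be represented without aliasing
is the Nyquist frequency: f_max = f_s / 2 = 197 kHz / 2 = 197/2 kHz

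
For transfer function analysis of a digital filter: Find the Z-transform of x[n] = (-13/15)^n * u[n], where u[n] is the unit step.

The Z-transform of a^n * u[n] is z/(z-a) for |z| > |a|.
Here a = -13/15, so X(z) = z/(z - (-13/15)) = 15z/(15z + 13)
ROC: |z| > 13/15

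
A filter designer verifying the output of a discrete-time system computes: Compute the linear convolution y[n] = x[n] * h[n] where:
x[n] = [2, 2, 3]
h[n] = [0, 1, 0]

y[n] = sum_k x[k]*h[n-k]. Output length = len(x) + len(h) - 1 = 3 + 3 - 1 = 5.
y[0] = 2*0 = 0
y[1] = 2*0 + 2*1 = 2
y[2] = 3*0 + 2*1 + 2*0 = 2
y[3] = 3*1 + 2*0 = 3
y[4] = 3*0 = 0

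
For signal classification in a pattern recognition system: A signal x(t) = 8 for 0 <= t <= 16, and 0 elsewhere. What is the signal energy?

Energy = integral of |x(t)|^2 dt over the signal duration
= 8^2 * 16 = 64 * 16 = 1024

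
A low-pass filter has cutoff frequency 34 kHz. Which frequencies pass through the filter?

A low-pass filter passes all frequencies below the cutoff frequency 34 kHz and attenuates higher frequencies.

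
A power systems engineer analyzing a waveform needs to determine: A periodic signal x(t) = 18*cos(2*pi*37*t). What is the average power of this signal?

Average power of A*cos(wt) is A^2/2.
P = 18^2 / 2 = 324/2 = 162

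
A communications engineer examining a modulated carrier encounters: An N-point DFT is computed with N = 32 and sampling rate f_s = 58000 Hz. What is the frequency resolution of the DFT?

DFT frequency resolution = f_s / N
= 58000 / 32 = 3625/2 Hz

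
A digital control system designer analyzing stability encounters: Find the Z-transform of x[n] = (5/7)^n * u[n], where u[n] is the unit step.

The Z-transform of a^n * u[n] is z/(z-a) for |z| > |a|.
Here a = 5/7, so X(z) = z/(z - (5/7)) = 7z/(7z - 5)
ROC: |z| > 5/7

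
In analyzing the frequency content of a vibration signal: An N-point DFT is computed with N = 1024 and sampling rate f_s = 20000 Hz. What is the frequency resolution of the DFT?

DFT frequency resolution = f_s / N
= 20000 / 1024 = 625/32 Hz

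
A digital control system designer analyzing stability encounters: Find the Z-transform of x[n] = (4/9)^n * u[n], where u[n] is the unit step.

The Z-transform of a^n * u[n] is z/(z-a) for |z| > |a|.
Here a = 4/9, so X(z) = z/(z - (4/9)) = 9z/(9z - 4)
ROC: |z| > 4/9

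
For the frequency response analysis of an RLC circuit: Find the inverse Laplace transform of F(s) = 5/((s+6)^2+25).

Standard pair: w/((s+a)^2+w^2) <-> e^(-at)*sin(wt)*u(t)
With a=6, w=5: f(t) = e^(-6t)*sin(5t)*u(t)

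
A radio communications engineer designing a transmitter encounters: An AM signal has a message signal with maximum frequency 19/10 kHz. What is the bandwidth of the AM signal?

In AM (double-sideband), the bandwidth is twice the message frequency.
BW = 2 * f_m = 2 * 19/10 kHz = 19/5 kHz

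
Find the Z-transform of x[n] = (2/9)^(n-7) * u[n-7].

Time-shifting property: if X(z) = Z{x[n]}, then Z{x[n-d]} = z^(-d) * X(z)
X(z) = z/(z - 2/9) for x[n] = (2/9)^n * u[n]
Z{x[n-7]} = z^(-7) * z/(z - 2/9) = z^(-6)/(z - 2/9)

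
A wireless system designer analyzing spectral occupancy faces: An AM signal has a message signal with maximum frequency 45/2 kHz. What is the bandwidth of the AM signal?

In AM (double-sideband), the bandwidth is twice the message frequency.
BW = 2 * f_m = 2 * 45/2 kHz = 45 kHz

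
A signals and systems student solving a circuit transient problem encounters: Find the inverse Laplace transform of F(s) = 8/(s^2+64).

Standard pair: w/(s^2+w^2) <-> sin(wt)*u(t)
Recognize w^2 = 64, so w = 8; numerator 8 = 1*8.
f(t) = sin(8t)*u(t)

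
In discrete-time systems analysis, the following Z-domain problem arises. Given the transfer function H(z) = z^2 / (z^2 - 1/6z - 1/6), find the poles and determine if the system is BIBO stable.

Poles are roots of the denominator: z^2 - 1/6z - 1/6 = 0.
Quadratic formula: z = [-(-1/6) +/- sqrt((-1/6)^2 - 4*(-1/6))] / 2
Discriminant = 1/36 + 2/3 = 25/36; sqrt = 5/6.
z = (1/6 +/- 5/6) / 2 => z = 1/2 or z = -1/3.
|p1| = 1/2, |p2| = 1/3.
For BIBO stability, all poles must lie inside the unit circle (|p| < 1).
System is STABLE since both |p| < 1.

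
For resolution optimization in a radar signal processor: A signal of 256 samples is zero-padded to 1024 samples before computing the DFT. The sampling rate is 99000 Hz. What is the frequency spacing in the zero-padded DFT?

Original DFT: N = 256, resolution = f_s/N = 99000/256 = 12375/32 Hz
Zero-padded DFT: N = 1024, resolution = f_s/N = 99000/1024 = 12375/128 Hz
Zero-padding interpolates the spectrum (finer frequency grid)
but does NOT improve the true spectral resolution (ability to resolve close frequencies).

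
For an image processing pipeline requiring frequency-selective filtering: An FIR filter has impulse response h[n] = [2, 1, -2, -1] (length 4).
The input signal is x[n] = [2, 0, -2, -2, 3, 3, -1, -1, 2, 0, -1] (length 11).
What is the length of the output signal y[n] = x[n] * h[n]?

For linear convolution, the output length is:
len(y) = len(x) + len(h) - 1 = 11 + 4 - 1 = 14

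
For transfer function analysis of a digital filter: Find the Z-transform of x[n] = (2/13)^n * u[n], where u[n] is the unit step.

The Z-transform of a^n * u[n] is z/(z-a) for |z| > |a|.
Here a = 2/13, so X(z) = z/(z - (2/13)) = 13z/(13z - 2)
ROC: |z| > 2/13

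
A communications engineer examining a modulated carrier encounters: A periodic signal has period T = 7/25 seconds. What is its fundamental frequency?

The fundamental frequency is the reciprocal of the period.
f = 1/T = 1/(7/25) = 25/7 Hz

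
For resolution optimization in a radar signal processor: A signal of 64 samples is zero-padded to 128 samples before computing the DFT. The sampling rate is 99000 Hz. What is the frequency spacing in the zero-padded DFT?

Original DFT: N = 64, resolution = f_s/N = 99000/64 = 12375/8 Hz
Zero-padded DFT: N = 128, resolution = f_s/N = 99000/128 = 12375/16 Hz
Zero-padding interpolates the spectrum (finer frequency grid)
but does NOT improve the true spectral resolution (ability to resolve close frequencies).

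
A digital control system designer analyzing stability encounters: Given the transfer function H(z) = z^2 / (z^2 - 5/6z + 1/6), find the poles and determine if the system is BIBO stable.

Poles are roots of the denominator: z^2 - 5/6z + 1/6 = 0.
Quadratic formula: z = [-(-5/6) +/- sqrt((-5/6)^2 - 4*(1/6))] / 2
Discriminant = 25/36 - 2/3 = 1/36; sqrt = 1/6.
z = (5/6 +/- 1/6) / 2 => z = 1/2 or z = 1/3.
|p1| = 1/3, |p2| = 1/2.
For BIBO stability, all poles must lie inside the unit circle (|p| < 1).
System is STABLE since both |p| < 1.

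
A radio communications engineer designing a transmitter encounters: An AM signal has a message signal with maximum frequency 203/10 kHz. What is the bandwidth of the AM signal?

In AM (double-sideband), the bandwidth is twice the message frequency.
BW = 2 * f_m = 2 * 203/10 kHz = 203/5 kHz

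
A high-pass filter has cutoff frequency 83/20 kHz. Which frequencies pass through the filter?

A high-pass filter passes all frequencies above the cutoff frequency 83/20 kHz and attenuates lower frequencies.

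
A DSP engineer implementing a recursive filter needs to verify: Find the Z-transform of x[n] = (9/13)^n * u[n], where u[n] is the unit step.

The Z-transform of a^n * u[n] is z/(z-a) for |z| > |a|.
Here a = 9/13, so X(z) = z/(z - (9/13)) = 13z/(13z - 9)
ROC: |z| > 9/13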